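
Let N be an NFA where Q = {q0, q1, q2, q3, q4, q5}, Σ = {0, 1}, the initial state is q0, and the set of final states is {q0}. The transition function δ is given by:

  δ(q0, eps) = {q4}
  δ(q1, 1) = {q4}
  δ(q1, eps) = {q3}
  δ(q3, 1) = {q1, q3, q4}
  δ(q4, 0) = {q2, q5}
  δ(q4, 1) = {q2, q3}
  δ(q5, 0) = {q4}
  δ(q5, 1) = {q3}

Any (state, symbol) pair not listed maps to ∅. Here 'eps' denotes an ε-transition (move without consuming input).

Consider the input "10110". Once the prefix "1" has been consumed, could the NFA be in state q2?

Yes

Start: ε-closure({q0}) = {q0, q4}.
Read '1': q0→∅, q4→{q2, q3}; now {q2, q3}.
State q2 is in {q2, q3}.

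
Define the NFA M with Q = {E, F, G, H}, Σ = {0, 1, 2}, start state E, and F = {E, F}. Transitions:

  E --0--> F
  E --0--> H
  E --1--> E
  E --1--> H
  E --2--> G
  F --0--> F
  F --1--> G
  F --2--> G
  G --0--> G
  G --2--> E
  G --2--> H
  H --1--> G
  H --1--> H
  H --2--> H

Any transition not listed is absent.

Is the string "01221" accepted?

No

Start in {E}.
Read '0': {E} → {F, H}.
Read '1': {F, H} → {G, H}.
Read '2': {G, H} → {E, H}.
Read '2': {E, H} → {G, H}.
Read '1': {G, H} → {G, H}.
The final set {G, H} contains no accepting state.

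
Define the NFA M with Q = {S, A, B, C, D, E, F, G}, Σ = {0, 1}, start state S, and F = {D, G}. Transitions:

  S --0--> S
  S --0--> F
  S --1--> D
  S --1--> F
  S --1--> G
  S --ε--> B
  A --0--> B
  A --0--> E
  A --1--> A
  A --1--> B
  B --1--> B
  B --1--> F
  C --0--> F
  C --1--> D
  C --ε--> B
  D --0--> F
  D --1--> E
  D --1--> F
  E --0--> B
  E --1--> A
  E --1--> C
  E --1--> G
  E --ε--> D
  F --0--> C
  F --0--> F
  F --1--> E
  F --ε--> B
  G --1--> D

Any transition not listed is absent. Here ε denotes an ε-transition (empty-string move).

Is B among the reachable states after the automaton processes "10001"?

Yes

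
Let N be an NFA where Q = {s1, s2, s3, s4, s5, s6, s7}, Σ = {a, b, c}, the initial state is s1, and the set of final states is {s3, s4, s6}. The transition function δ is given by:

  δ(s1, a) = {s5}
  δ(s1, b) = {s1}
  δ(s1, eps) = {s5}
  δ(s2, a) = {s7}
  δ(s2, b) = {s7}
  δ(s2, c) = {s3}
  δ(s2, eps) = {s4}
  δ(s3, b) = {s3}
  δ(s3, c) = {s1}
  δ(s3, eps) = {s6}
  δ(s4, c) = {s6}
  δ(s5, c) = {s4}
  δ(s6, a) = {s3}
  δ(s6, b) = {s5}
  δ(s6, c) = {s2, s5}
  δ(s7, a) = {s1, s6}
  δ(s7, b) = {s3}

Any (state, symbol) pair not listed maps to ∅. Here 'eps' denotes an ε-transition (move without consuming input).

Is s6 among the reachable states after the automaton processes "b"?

Start: ε-closure({s1}) = {s1, s5}.
Read 'b': s1→{s1}, s5→∅; union {s1}; ε-closure = {s1, s5}.
State s6 is not in {s1, s5}.

No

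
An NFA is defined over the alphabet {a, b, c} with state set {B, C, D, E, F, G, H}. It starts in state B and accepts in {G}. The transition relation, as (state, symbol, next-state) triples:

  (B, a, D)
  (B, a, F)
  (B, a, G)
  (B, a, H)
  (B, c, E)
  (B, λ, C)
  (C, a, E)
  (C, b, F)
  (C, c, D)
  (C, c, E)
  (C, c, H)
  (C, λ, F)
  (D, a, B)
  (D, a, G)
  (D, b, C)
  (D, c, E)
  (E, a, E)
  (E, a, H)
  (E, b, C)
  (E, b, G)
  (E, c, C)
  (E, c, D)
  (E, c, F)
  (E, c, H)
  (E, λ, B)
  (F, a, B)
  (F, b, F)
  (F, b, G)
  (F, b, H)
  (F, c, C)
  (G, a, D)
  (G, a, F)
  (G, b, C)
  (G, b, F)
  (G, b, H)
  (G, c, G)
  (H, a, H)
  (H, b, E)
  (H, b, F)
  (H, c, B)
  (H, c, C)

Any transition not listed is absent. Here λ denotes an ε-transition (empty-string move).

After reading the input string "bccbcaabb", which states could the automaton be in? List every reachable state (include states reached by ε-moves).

{B, C, E, F, G, H}

Start: ε-closure({B}) = {B, C, F}.
Read 'b': {B, C, F} → {F, G, H}.
Read 'c': {F, G, H} → {B, C, F, G}.
Read 'c': {B, C, F, G} → {B, C, D, E, F, G, H}.
Read 'b': {B, C, D, E, F, G, H} → {B, C, E, F, G, H}.
Read 'c': {B, C, E, F, G, H} → {B, C, D, E, F, G, H}.
Read 'a': {B, C, D, E, F, G, H} → {B, C, D, E, F, G, H}.
Read 'a': {B, C, D, E, F, G, H} → {B, C, D, E, F, G, H}.
Read 'b': {B, C, D, E, F, G, H} → {B, C, E, F, G, H}.
Read 'b': {B, C, E, F, G, H} → {B, C, E, F, G, H}.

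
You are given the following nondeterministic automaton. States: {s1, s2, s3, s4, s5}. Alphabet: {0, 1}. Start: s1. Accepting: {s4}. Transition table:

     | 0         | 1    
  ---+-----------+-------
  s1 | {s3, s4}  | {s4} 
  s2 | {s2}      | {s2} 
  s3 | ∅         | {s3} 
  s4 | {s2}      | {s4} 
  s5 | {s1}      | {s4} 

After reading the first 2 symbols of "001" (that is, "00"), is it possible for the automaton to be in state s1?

Start in {s1}.
Read '0': {s1} → {s3, s4}.
Read '0': {s3, s4} → {s2}.
State s1 is not in {s2}.

No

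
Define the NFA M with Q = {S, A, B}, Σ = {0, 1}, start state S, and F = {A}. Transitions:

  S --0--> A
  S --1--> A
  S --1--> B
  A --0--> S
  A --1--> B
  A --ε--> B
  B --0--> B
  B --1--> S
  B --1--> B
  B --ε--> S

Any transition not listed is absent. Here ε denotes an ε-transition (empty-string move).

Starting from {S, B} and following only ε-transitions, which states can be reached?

{S, B}

Begin with {S, B}.
No ε-moves leave this set, so the closure equals the set itself.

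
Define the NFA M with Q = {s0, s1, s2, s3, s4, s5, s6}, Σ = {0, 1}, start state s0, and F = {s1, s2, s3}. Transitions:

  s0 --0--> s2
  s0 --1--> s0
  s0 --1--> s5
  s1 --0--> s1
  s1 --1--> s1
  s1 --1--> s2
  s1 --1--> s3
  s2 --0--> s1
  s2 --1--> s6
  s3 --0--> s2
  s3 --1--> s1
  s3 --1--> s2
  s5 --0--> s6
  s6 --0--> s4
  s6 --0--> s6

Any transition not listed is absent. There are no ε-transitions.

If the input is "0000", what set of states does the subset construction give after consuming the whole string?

Start in {s0}.
Read '0': s0→{s2}; now {s2}.
Read '0': s2→{s1}; now {s1}.
Read '0': s1→{s1}; now {s1}.
Read '0': s1→{s1}; now {s1}.

{s1}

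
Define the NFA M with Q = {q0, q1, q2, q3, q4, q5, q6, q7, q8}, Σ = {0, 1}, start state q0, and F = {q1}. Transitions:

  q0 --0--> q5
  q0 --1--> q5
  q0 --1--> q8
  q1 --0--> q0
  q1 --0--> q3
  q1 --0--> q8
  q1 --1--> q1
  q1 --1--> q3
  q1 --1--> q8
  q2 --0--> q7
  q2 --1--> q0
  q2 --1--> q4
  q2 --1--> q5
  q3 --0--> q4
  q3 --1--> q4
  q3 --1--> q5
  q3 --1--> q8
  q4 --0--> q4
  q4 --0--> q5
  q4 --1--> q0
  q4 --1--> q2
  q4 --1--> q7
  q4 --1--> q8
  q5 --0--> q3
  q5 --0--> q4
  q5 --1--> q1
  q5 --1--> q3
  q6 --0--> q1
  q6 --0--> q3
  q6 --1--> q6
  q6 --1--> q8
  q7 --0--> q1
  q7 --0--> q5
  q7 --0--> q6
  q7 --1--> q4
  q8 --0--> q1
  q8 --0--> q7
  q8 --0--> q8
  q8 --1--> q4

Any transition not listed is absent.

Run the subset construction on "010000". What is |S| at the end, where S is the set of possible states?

8

Start in {q0}.
Read '0': {q0} → {q5}.
Read '1': {q5} → {q1, q3}.
Read '0': {q1, q3} → {q0, q3, q4, q8}.
Read '0': {q0, q3, q4, q8} → {q1, q4, q5, q7, q8}.
Read '0': {q1, q4, q5, q7, q8} → {q0, q1, q3, q4, q5, q6, q7, q8}.
Read '0': {q0, q1, q3, q4, q5, q6, q7, q8} → {q0, q1, q3, q4, q5, q6, q7, q8}.
That set has 8 states.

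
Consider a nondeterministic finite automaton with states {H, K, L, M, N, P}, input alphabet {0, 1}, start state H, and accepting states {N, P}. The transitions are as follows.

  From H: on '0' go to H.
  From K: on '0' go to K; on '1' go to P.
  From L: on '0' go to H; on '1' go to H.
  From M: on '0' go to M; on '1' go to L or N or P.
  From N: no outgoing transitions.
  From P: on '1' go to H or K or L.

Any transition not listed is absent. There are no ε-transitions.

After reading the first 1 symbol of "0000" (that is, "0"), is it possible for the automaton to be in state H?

Yes

Start in {H}.
Read '0': {H} → {H}.
State H is in {H}.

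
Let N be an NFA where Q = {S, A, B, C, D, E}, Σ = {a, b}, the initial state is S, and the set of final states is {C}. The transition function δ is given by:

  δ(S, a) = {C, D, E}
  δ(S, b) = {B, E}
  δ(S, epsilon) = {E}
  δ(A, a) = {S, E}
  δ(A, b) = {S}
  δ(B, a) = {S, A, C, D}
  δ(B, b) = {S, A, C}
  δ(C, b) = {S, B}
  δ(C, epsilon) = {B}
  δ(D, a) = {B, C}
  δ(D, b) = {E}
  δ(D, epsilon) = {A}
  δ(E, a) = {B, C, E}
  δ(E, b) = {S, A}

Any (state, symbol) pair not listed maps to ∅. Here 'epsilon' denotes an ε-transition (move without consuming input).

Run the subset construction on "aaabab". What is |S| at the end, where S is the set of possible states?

5

Start: ε-closure({S}) = {S, E}.
Read 'a': S→{C, D, E}, E→{B, C, E}; union {B, C, D, E}; ε-closure = {A, B, C, D, E}.
Read 'a': A→{S, E}, B→{S, A, C, D}, C→∅, D→{B, C}, E→{B, C, E}; now {S, A, B, C, D, E}.
Read 'a': S→{C, D, E}, A→{S, E}, B→{S, A, C, D}, C→∅, D→{B, C}, E→{B, C, E}; now {S, A, B, C, D, E}.
Read 'b': S→{B, E}, A→{S}, B→{S, A, C}, C→{S, B}, D→{E}, E→{S, A}; now {S, A, B, C, E}.
Read 'a': S→{C, D, E}, A→{S, E}, B→{S, A, C, D}, C→∅, E→{B, C, E}; now {S, A, B, C, D, E}.
Read 'b': S→{B, E}, A→{S}, B→{S, A, C}, C→{S, B}, D→{E}, E→{S, A}; now {S, A, B, C, E}.
That set has 5 states.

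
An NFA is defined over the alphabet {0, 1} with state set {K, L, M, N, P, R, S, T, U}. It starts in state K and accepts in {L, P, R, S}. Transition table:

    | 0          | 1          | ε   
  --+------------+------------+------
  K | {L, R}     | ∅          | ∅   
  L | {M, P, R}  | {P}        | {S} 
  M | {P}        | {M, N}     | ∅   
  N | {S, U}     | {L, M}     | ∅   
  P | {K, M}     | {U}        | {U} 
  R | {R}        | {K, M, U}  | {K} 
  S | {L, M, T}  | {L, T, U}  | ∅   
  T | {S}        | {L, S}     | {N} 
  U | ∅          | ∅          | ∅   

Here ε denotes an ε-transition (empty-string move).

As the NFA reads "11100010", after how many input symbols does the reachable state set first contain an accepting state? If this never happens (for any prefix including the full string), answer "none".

none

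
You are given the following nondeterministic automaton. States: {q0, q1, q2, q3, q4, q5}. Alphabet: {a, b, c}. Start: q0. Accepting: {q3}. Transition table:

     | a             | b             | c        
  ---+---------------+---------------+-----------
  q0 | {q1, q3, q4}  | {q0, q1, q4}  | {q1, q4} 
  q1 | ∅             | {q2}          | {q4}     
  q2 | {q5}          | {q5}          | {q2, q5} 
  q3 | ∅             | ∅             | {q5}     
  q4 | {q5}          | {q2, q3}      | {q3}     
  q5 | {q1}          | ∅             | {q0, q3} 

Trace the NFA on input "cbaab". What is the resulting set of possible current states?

{q2}

Start in {q0}.
Read 'c': {q0} → {q1, q4}.
Read 'b': {q1, q4} → {q2, q3}.
Read 'a': {q2, q3} → {q5}.
Read 'a': {q5} → {q1}.
Read 'b': {q1} → {q2}.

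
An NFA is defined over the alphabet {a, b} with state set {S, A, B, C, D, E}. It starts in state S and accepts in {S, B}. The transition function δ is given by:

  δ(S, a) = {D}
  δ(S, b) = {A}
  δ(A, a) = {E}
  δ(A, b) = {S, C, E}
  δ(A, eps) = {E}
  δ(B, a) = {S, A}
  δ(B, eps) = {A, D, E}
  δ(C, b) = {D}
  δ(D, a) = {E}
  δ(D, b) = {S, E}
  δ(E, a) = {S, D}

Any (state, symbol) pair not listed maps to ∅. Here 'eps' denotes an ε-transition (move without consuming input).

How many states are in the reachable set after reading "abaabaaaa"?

Start in {S}.
Read 'a': {S} → {D}.
Read 'b': {D} → {S, E}.
Read 'a': {S, E} → {S, D}.
Read 'a': {S, D} → {D, E}.
Read 'b': {D, E} → {S, E}.
Read 'a': {S, E} → {S, D}.
Read 'a': {S, D} → {D, E}.
Read 'a': {D, E} → {S, D, E}.
Read 'a': {S, D, E} → {S, D, E}.
That set has 3 states.

3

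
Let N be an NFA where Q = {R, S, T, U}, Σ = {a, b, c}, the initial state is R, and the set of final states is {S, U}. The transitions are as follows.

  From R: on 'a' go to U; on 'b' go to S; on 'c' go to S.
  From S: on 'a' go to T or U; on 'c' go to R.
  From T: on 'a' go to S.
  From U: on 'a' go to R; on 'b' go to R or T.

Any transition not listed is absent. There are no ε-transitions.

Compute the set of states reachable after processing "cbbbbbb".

∅

Start in {R}.
Read 'c': R→{S}; now {S}.
Read 'b': S→∅; now ∅.
The set is empty and remains empty for the remaining 5 symbols.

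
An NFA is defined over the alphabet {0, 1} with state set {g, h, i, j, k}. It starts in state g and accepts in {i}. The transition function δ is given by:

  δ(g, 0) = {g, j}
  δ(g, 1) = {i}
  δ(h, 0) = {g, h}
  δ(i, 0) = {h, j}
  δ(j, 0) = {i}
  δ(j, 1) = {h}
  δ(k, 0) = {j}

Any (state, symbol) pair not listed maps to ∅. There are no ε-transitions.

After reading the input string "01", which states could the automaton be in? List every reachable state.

{h, i}

Start in {g}.
Read '0': {g} → {g, j}.
Read '1': {g, j} → {h, i}.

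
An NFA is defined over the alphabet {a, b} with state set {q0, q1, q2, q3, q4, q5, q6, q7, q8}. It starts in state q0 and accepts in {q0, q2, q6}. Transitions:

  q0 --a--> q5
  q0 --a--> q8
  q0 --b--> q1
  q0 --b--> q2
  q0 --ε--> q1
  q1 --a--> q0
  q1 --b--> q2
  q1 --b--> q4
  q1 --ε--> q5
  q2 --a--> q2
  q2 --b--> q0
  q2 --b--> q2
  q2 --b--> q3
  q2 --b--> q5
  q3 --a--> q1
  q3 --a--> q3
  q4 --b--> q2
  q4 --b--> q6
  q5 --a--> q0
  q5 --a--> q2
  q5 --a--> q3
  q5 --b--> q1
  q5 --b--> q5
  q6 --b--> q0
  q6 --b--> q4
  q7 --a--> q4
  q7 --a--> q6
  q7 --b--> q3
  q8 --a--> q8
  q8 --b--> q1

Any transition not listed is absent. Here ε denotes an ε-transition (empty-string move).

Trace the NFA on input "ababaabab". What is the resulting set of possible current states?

Start: ε-closure({q0}) = {q0, q1, q5}.
Read 'a': {q0, q1, q5} → {q0, q1, q2, q3, q5, q8}.
Read 'b': {q0, q1, q2, q3, q5, q8} → {q0, q1, q2, q3, q4, q5}.
Read 'a': {q0, q1, q2, q3, q4, q5} → {q0, q1, q2, q3, q5, q8}.
Read 'b': {q0, q1, q2, q3, q5, q8} → {q0, q1, q2, q3, q4, q5}.
Read 'a': {q0, q1, q2, q3, q4, q5} → {q0, q1, q2, q3, q5, q8}.
Read 'a': {q0, q1, q2, q3, q5, q8} → {q0, q1, q2, q3, q5, q8}.
Read 'b': {q0, q1, q2, q3, q5, q8} → {q0, q1, q2, q3, q4, q5}.
Read 'a': {q0, q1, q2, q3, q4, q5} → {q0, q1, q2, q3, q5, q8}.
Read 'b': {q0, q1, q2, q3, q5, q8} → {q0, q1, q2, q3, q4, q5}.

{q0, q1, q2, q3, q4, q5}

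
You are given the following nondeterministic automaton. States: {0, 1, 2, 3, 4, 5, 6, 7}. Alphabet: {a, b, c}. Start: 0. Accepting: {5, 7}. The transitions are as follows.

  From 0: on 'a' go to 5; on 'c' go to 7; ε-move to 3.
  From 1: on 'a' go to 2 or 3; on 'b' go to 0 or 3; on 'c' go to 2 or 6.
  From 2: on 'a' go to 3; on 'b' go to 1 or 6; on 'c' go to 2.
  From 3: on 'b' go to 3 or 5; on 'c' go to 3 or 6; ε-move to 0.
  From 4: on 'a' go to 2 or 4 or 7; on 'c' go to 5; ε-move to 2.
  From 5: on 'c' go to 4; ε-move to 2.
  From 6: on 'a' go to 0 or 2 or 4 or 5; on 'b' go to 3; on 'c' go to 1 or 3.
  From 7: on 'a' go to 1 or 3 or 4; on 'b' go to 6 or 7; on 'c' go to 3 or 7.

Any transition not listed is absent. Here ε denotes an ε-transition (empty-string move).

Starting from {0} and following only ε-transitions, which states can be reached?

Begin with {0}.
ε-move 0 → 3; add 3.

{0, 3}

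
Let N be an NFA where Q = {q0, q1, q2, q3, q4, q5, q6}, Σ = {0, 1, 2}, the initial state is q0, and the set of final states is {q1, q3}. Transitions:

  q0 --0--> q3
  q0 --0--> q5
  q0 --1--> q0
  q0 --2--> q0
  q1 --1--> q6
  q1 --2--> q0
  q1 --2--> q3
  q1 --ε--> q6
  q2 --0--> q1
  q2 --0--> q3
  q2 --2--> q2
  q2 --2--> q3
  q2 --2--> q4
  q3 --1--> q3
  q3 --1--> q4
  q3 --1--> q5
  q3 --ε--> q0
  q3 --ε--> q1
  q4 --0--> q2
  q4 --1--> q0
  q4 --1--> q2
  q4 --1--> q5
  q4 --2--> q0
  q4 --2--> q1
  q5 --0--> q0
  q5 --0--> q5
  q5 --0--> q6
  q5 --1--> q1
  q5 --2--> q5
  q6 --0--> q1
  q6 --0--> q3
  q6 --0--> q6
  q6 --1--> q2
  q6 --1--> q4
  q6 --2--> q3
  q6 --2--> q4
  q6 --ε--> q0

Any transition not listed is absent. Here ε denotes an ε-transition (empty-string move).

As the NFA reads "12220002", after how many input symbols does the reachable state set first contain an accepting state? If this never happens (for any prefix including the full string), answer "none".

Start in {q0}.
Read '1': q0→{q0}; now {q0}.
Read '2': q0→{q0}; now {q0}.
Read '2': q0→{q0}; now {q0}.
Read '2': q0→{q0}; now {q0}.
Read '0': q0→{q3, q5}; union {q3, q5}; ε-closure = {q0, q1, q3, q5, q6}.
None of the earlier sets intersect F, but {q0, q1, q3, q5, q6} does.

5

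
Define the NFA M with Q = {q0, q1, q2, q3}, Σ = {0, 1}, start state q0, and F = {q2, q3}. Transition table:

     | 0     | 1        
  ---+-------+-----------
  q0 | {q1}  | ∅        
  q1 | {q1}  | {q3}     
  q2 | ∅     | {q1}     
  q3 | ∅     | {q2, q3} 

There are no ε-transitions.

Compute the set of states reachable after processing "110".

Start in {q0}.
Read '1': q0→∅; now ∅.
The set is empty and remains empty for the remaining 2 symbols.

∅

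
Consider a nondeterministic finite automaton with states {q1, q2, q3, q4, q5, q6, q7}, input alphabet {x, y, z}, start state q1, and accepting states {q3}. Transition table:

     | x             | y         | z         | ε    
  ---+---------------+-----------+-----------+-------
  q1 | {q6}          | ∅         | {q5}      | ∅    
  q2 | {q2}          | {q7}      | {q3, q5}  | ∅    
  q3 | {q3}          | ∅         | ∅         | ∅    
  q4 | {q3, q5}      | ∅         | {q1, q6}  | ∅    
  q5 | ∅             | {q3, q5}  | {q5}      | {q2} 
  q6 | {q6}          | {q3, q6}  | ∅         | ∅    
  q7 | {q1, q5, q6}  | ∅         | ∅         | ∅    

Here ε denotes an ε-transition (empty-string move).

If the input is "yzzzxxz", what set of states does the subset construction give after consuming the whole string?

Start in {q1}.
Read 'y': {q1} → ∅.
The set is empty and remains empty for the remaining 6 symbols.

∅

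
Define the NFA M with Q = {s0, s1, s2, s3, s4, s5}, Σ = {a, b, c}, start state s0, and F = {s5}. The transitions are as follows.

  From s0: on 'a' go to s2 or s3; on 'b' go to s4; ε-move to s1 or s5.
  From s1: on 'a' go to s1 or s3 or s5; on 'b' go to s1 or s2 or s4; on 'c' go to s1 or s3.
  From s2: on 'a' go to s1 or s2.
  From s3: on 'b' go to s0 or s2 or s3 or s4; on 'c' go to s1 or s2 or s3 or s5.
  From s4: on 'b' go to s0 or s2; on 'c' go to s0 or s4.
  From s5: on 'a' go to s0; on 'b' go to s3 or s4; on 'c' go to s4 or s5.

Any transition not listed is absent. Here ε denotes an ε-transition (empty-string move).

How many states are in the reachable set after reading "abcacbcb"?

Start: ε-closure({s0}) = {s0, s1, s5}.
Read 'a': {s0, s1, s5} → {s0, s1, s2, s3, s5}.
Read 'b': {s0, s1, s2, s3, s5} → {s0, s1, s2, s3, s4, s5}.
Read 'c': {s0, s1, s2, s3, s4, s5} → {s0, s1, s2, s3, s4, s5}.
Read 'a': {s0, s1, s2, s3, s4, s5} → {s0, s1, s2, s3, s5}.
Read 'c': {s0, s1, s2, s3, s5} → {s1, s2, s3, s4, s5}.
Read 'b': {s1, s2, s3, s4, s5} → {s0, s1, s2, s3, s4, s5}.
Read 'c': {s0, s1, s2, s3, s4, s5} → {s0, s1, s2, s3, s4, s5}.
Read 'b': {s0, s1, s2, s3, s4, s5} → {s0, s1, s2, s3, s4, s5}.
That set has 6 states.

6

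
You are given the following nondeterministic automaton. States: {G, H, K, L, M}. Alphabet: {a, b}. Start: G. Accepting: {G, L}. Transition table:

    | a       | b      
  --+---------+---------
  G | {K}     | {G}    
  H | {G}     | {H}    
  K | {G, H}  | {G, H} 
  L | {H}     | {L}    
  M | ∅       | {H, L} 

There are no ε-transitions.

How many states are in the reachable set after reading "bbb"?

1

Start in {G}.
Read 'b': G→{G}; now {G}.
Read 'b': G→{G}; now {G}.
Read 'b': G→{G}; now {G}.
That set has 1 state.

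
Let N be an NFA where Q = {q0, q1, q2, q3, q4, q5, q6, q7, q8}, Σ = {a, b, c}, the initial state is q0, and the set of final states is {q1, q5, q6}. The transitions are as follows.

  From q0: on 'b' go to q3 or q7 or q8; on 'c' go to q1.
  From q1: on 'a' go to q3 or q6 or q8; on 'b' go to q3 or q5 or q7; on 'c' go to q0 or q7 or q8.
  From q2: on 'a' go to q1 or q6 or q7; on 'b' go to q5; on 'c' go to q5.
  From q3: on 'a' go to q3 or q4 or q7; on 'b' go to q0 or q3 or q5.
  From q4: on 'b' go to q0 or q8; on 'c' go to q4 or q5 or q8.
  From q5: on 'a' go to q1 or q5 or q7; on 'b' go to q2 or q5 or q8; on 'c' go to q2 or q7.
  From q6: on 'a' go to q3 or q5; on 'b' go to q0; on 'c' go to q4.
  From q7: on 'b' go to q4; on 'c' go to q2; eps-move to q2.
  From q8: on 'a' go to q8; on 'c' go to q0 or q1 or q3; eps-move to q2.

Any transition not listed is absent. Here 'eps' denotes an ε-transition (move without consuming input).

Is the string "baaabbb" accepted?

Start in {q0}.
Read 'b': q0→{q3, q7, q8}; union {q3, q7, q8}; ε-closure = {q2, q3, q7, q8}.
Read 'a': q2→{q1, q6, q7}, q3→{q3, q4, q7}, q7→∅, q8→{q8}; union {q1, q3, q4, q6, q7, q8}; ε-closure = {q1, q2, q3, q4, q6, q7, q8}.
Read 'a': q1→{q3, q6, q8}, q2→{q1, q6, q7}, q3→{q3, q4, q7}, q4→∅, q6→{q3, q5}, q7→∅, q8→{q8}; union {q1, q3, q4, q5, q6, q7, q8}; ε-closure = {q1, q2, q3, q4, q5, q6, q7, q8}.
Read 'a': q1→{q3, q6, q8}, q2→{q1, q6, q7}, q3→{q3, q4, q7}, q4→∅, q5→{q1, q5, q7}, q6→{q3, q5}, q7→∅, q8→{q8}; union {q1, q3, q4, q5, q6, q7, q8}; ε-closure = {q1, q2, q3, q4, q5, q6, q7, q8}.
Read 'b': q1→{q3, q5, q7}, q2→{q5}, q3→{q0, q3, q5}, q4→{q0, q8}, q5→{q2, q5, q8}, q6→{q0}, q7→{q4}, q8→∅; now {q0, q2, q3, q4, q5, q7, q8}.
Read 'b': q0→{q3, q7, q8}, q2→{q5}, q3→{q0, q3, q5}, q4→{q0, q8}, q5→{q2, q5, q8}, q7→{q4}, q8→∅; now {q0, q2, q3, q4, q5, q7, q8}.
Read 'b': q0→{q3, q7, q8}, q2→{q5}, q3→{q0, q3, q5}, q4→{q0, q8}, q5→{q2, q5, q8}, q7→{q4}, q8→∅; now {q0, q2, q3, q4, q5, q7, q8}.
The final set {q0, q2, q3, q4, q5, q7, q8} contains the accepting state q5.

Yes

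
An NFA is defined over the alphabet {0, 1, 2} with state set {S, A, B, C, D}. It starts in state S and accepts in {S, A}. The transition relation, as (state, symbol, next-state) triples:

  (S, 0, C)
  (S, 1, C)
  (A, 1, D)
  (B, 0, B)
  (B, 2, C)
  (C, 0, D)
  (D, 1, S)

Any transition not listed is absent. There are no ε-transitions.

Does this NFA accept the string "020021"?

Start in {S}.
Read '0': {S} → {C}.
Read '2': {C} → ∅.
The set is empty and remains empty for the remaining 4 symbols.
The final set ∅ contains no accepting state.

No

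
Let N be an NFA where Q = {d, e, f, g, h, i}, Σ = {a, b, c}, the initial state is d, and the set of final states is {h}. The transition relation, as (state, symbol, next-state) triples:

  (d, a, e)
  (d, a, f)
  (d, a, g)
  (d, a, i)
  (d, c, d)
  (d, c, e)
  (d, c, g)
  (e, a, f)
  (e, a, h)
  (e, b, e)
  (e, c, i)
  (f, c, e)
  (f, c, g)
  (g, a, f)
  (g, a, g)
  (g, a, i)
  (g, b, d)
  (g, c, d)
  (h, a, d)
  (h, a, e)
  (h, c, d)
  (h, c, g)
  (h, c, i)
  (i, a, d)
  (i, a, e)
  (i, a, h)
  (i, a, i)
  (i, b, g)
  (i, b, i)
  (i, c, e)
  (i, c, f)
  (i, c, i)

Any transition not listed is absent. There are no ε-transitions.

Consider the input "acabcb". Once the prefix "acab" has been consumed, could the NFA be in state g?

Start in {d}.
Read 'a': {d} → {e, f, g, i}.
Read 'c': {e, f, g, i} → {d, e, f, g, i}.
Read 'a': {d, e, f, g, i} → {d, e, f, g, h, i}.
Read 'b': {d, e, f, g, h, i} → {d, e, g, i}.
State g is in {d, e, g, i}.

Yes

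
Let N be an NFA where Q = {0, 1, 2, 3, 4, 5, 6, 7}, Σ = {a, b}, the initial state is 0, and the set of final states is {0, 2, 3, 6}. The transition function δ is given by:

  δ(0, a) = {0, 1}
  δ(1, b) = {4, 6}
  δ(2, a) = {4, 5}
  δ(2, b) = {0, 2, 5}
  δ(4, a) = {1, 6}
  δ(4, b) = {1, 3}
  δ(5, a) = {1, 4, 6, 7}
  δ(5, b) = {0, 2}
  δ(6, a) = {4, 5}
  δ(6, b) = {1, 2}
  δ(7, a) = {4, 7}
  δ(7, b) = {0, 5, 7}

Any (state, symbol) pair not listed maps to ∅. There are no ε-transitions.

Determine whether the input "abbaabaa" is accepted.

Start in {0}.
Read 'a': {0} → {0, 1}.
Read 'b': {0, 1} → {4, 6}.
Read 'b': {4, 6} → {1, 2, 3}.
Read 'a': {1, 2, 3} → {4, 5}.
Read 'a': {4, 5} → {1, 4, 6, 7}.
Read 'b': {1, 4, 6, 7} → {0, 1, 2, 3, 4, 5, 6, 7}.
Read 'a': {0, 1, 2, 3, 4, 5, 6, 7} → {0, 1, 4, 5, 6, 7}.
Read 'a': {0, 1, 4, 5, 6, 7} → {0, 1, 4, 5, 6, 7}.
The final set {0, 1, 4, 5, 6, 7} contains the accepting states 0, 6.

Yes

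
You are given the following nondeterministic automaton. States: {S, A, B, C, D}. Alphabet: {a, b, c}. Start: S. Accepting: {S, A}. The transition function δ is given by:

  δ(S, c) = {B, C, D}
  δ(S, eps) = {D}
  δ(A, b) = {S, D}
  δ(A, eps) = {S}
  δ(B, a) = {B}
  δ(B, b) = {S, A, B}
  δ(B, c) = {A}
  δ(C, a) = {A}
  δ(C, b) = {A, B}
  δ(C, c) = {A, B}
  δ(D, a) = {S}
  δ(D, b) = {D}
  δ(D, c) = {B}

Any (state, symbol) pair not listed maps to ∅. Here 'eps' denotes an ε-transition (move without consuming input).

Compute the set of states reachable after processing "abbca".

{B}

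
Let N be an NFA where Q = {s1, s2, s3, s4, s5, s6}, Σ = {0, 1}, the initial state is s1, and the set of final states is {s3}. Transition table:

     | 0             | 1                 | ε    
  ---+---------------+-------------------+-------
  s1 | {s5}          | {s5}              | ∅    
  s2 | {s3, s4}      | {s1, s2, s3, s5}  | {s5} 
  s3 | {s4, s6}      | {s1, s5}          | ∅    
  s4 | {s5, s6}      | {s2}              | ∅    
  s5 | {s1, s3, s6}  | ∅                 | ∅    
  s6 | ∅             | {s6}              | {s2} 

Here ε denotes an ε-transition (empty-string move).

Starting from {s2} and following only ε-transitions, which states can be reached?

Begin with {s2}.
ε-move s2 → s5; add s5.

{s2, s5}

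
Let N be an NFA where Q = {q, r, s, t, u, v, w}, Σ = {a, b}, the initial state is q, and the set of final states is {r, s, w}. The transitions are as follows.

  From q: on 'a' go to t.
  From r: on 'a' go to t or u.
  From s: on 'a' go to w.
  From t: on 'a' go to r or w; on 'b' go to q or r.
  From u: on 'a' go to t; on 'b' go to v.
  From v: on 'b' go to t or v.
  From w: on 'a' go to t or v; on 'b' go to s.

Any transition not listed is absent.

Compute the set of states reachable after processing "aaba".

Start in {q}.
Read 'a': q→{t}; now {t}.
Read 'a': t→{r, w}; now {r, w}.
Read 'b': r→∅, w→{s}; now {s}.
Read 'a': s→{w}; now {w}.

{w}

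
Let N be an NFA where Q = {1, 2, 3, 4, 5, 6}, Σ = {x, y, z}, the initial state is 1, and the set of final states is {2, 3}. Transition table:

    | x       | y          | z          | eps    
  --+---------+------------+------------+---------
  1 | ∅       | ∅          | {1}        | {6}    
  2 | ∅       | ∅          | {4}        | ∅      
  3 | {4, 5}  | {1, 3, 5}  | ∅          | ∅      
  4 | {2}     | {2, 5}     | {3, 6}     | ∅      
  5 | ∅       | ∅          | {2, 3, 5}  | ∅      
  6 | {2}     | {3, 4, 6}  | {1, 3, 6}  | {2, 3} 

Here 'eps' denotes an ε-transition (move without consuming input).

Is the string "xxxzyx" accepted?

Start: ε-closure({1}) = {1, 2, 3, 6}.
Read 'x': {1, 2, 3, 6} → {2, 4, 5}.
Read 'x': {2, 4, 5} → {2}.
Read 'x': {2} → ∅.
The set is empty and remains empty for the remaining 3 symbols.
The final set ∅ contains no accepting state.

No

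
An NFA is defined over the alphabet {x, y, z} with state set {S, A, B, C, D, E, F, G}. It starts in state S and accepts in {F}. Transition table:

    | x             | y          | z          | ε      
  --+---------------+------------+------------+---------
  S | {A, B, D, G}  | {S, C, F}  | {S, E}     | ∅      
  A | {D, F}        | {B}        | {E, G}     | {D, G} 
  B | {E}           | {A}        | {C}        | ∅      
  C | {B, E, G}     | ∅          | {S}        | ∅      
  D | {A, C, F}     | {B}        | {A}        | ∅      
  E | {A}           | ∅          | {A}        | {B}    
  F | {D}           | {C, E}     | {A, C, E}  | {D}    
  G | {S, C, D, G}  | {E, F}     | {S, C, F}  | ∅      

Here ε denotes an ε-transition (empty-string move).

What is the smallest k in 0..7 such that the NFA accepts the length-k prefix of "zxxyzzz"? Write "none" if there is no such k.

Start in {S}.
Read 'z': {S} → {S, B, E}.
Read 'x': {S, B, E} → {A, B, D, E, G}.
Read 'x': {A, B, D, E, G} → {S, A, B, C, D, E, F, G}.
None of the earlier sets intersect F, but {S, A, B, C, D, E, F, G} does.

3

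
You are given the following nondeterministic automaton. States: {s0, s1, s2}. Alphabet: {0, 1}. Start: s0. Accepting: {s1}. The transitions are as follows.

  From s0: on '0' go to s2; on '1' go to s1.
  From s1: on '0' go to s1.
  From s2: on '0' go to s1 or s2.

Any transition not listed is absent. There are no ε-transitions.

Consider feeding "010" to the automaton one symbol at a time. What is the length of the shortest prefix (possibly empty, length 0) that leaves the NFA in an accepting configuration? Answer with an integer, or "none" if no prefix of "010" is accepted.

none

Start in {s0}.
Read '0': {s0} → {s2}.
Read '1': {s2} → ∅.
The set is empty and remains empty for the remaining 1 symbol.
No reachable set along the way intersects F.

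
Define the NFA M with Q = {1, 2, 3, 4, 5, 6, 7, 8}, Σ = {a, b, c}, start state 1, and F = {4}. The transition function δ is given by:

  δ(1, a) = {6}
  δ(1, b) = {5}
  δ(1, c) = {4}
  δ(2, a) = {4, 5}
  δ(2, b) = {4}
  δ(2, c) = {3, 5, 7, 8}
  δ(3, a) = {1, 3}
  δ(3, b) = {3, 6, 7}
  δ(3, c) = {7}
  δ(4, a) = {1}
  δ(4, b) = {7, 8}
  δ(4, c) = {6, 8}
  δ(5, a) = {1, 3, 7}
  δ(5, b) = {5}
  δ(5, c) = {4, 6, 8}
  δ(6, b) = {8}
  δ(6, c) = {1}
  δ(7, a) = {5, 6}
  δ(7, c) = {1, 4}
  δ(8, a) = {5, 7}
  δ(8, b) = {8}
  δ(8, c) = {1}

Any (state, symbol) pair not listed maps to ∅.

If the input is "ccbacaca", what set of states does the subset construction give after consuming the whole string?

{1, 5, 6, 7}

Start in {1}.
Read 'c': 1→{4}; now {4}.
Read 'c': 4→{6, 8}; now {6, 8}.
Read 'b': 6→{8}, 8→{8}; now {8}.
Read 'a': 8→{5, 7}; now {5, 7}.
Read 'c': 5→{4, 6, 8}, 7→{1, 4}; now {1, 4, 6, 8}.
Read 'a': 1→{6}, 4→{1}, 6→∅, 8→{5, 7}; now {1, 5, 6, 7}.
Read 'c': 1→{4}, 5→{4, 6, 8}, 6→{1}, 7→{1, 4}; now {1, 4, 6, 8}.
Read 'a': 1→{6}, 4→{1}, 6→∅, 8→{5, 7}; now {1, 5, 6, 7}.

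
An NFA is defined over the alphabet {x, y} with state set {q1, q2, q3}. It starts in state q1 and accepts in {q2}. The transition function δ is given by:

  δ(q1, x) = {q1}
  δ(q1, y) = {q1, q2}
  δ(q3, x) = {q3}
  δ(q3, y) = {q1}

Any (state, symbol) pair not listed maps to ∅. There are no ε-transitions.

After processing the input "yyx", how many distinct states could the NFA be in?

1

Start in {q1}.
Read 'y': q1→{q1, q2}; now {q1, q2}.
Read 'y': q1→{q1, q2}, q2→∅; now {q1, q2}.
Read 'x': q1→{q1}, q2→∅; now {q1}.
That set has 1 state.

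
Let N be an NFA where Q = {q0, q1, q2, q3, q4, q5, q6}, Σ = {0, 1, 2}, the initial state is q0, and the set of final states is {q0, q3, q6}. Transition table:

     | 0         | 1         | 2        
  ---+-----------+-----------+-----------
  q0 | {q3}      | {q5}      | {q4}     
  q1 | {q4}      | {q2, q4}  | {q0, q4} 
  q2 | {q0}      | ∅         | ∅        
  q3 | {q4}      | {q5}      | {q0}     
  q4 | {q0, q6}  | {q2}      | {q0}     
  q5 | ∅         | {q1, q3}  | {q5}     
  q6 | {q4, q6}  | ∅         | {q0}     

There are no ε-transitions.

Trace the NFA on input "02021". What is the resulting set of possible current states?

{q5}

Start in {q0}.
Read '0': q0→{q3}; now {q3}.
Read '2': q3→{q0}; now {q0}.
Read '0': q0→{q3}; now {q3}.
Read '2': q3→{q0}; now {q0}.
Read '1': q0→{q5}; now {q5}.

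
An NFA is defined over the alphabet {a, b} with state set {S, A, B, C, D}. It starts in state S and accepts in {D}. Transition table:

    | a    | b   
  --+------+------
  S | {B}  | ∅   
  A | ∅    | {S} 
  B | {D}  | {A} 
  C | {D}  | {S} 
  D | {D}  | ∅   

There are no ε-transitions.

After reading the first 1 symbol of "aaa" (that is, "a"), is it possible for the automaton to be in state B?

Yes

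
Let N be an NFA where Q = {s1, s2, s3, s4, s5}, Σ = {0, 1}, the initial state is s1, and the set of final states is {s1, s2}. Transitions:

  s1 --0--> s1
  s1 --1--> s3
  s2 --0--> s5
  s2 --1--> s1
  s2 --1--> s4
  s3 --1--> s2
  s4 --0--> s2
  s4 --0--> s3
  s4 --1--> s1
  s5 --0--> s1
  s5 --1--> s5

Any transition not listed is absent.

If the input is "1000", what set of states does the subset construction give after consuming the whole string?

∅

Start in {s1}.
Read '1': s1→{s3}; now {s3}.
Read '0': s3→∅; now ∅.
The set is empty and remains empty for the remaining 2 symbols.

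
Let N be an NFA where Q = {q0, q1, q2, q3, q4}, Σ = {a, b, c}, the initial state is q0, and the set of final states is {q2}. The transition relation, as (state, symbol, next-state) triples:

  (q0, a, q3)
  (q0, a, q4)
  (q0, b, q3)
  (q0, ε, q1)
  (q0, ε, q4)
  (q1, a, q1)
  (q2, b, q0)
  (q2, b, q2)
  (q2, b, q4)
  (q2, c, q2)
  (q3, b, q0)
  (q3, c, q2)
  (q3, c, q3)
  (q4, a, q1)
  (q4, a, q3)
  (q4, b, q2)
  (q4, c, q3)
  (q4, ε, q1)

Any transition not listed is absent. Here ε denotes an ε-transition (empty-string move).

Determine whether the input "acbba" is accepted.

Start: ε-closure({q0}) = {q0, q1, q4}.
Read 'a': {q0, q1, q4} → {q1, q3, q4}.
Read 'c': {q1, q3, q4} → {q2, q3}.
Read 'b': {q2, q3} → {q0, q1, q2, q4}.
Read 'b': {q0, q1, q2, q4} → {q0, q1, q2, q3, q4}.
Read 'a': {q0, q1, q2, q3, q4} → {q1, q3, q4}.
The final set {q1, q3, q4} contains no accepting state.

No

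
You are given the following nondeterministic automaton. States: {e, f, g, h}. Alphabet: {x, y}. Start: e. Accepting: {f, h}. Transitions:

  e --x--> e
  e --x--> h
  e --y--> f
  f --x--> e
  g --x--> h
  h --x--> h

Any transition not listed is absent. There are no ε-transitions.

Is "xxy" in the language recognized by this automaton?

Start in {e}.
Read 'x': e→{e, h}; now {e, h}.
Read 'x': e→{e, h}, h→{h}; now {e, h}.
Read 'y': e→{f}, h→∅; now {f}.
The final set {f} contains the accepting state f.

Yes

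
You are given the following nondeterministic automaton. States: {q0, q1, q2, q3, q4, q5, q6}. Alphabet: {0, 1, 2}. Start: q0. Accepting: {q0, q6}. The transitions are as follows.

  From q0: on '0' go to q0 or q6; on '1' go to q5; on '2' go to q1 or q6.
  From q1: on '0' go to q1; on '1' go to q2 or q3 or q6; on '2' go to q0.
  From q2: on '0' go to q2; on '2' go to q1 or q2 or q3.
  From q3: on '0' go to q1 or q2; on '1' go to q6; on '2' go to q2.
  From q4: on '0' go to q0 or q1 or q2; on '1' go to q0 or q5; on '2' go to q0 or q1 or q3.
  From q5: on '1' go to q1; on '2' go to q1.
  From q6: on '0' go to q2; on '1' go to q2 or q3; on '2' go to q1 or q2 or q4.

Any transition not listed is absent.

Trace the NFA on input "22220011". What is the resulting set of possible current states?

Start in {q0}.
Read '2': q0→{q1, q6}; now {q1, q6}.
Read '2': q1→{q0}, q6→{q1, q2, q4}; now {q0, q1, q2, q4}.
Read '2': q0→{q1, q6}, q1→{q0}, q2→{q1, q2, q3}, q4→{q0, q1, q3}; now {q0, q1, q2, q3, q6}.
Read '2': q0→{q1, q6}, q1→{q0}, q2→{q1, q2, q3}, q3→{q2}, q6→{q1, q2, q4}; now {q0, q1, q2, q3, q4, q6}.
Read '0': q0→{q0, q6}, q1→{q1}, q2→{q2}, q3→{q1, q2}, q4→{q0, q1, q2}, q6→{q2}; now {q0, q1, q2, q6}.
Read '0': q0→{q0, q6}, q1→{q1}, q2→{q2}, q6→{q2}; now {q0, q1, q2, q6}.
Read '1': q0→{q5}, q1→{q2, q3, q6}, q2→∅, q6→{q2, q3}; now {q2, q3, q5, q6}.
Read '1': q2→∅, q3→{q6}, q5→{q1}, q6→{q2, q3}; now {q1, q2, q3, q6}.

{q1, q2, q3, q6}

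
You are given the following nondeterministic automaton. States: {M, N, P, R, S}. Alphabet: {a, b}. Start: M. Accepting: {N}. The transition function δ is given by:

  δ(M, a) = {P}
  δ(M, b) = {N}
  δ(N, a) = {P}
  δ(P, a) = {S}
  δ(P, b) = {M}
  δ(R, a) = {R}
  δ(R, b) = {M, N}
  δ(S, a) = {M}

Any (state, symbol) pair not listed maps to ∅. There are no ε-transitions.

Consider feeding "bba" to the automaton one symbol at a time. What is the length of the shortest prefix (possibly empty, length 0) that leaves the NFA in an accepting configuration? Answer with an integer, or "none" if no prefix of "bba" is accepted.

Start in {M}.
Read 'b': {M} → {N}.
None of the earlier sets intersect F, but {N} does.

1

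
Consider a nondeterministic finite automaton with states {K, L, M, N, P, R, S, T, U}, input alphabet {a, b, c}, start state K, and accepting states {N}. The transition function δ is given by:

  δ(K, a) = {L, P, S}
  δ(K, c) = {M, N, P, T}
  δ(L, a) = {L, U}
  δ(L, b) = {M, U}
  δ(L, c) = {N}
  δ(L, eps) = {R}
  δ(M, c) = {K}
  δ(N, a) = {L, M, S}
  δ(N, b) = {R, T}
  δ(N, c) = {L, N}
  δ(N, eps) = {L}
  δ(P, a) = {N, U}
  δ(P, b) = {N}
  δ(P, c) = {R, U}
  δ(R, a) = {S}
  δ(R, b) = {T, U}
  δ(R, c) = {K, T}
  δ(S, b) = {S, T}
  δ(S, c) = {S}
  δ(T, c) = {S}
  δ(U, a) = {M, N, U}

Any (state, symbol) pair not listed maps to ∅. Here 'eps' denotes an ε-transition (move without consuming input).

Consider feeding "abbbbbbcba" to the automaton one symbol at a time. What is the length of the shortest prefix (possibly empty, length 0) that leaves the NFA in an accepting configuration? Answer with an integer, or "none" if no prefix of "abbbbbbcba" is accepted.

Start in {K}.
Read 'a': K→{L, P, S}; union {L, P, S}; ε-closure = {L, P, R, S}.
Read 'b': L→{M, U}, P→{N}, R→{T, U}, S→{S, T}; union {M, N, S, T, U}; ε-closure = {L, M, N, R, S, T, U}.
None of the earlier sets intersect F, but {L, M, N, R, S, T, U} does.

2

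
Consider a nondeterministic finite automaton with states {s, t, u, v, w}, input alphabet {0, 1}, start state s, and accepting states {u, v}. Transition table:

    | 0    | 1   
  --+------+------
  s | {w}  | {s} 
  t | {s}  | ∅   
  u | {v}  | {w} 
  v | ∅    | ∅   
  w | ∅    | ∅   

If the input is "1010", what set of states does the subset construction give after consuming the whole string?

∅

Start in {s}.
Read '1': s→{s}; now {s}.
Read '0': s→{w}; now {w}.
Read '1': w→∅; now ∅.
The set is empty and remains empty for the remaining 1 symbol.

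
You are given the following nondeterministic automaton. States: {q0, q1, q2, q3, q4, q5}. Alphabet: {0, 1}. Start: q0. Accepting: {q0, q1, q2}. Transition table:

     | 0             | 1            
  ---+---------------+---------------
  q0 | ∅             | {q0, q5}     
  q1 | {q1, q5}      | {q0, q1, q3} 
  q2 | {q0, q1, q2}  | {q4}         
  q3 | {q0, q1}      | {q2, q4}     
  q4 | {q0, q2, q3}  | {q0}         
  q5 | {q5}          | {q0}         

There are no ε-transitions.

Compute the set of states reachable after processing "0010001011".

Start in {q0}.
Read '0': q0→∅; now ∅.
The set is empty and remains empty for the remaining 9 symbols.

∅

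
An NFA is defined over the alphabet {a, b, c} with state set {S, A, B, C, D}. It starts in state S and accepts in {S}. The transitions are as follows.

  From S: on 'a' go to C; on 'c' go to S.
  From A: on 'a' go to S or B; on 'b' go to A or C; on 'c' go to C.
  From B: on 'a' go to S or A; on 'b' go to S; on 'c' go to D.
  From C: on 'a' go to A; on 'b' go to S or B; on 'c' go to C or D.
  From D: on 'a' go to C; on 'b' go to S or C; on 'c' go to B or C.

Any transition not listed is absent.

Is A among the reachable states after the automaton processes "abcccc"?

Start in {S}.
Read 'a': {S} → {C}.
Read 'b': {C} → {S, B}.
Read 'c': {S, B} → {S, D}.
Read 'c': {S, D} → {S, B, C}.
Read 'c': {S, B, C} → {S, C, D}.
Read 'c': {S, C, D} → {S, B, C, D}.
State A is not in {S, B, C, D}.

No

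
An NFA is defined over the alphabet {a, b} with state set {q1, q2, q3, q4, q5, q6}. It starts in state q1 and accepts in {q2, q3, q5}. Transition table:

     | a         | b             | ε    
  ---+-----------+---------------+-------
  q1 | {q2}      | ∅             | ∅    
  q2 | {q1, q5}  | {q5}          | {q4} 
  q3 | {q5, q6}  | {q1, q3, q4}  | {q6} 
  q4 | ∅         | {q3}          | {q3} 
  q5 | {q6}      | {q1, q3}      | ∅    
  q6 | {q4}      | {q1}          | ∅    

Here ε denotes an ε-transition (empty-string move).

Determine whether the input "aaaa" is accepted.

Yes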